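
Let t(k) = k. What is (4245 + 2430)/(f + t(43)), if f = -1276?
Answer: -2225/411 ≈ -5.4136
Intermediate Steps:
(4245 + 2430)/(f + t(43)) = (4245 + 2430)/(-1276 + 43) = 6675/(-1233) = 6675*(-1/1233) = -2225/411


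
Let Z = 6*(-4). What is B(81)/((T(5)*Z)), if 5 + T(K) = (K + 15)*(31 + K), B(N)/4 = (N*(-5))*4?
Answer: 54/143 ≈ 0.37762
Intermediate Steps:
Z = -24
B(N) = -80*N (B(N) = 4*((N*(-5))*4) = 4*(-5*N*4) = 4*(-20*N) = -80*N)
T(K) = -5 + (15 + K)*(31 + K) (T(K) = -5 + (K + 15)*(31 + K) = -5 + (15 + K)*(31 + K))
B(81)/((T(5)*Z)) = (-80*81)/(((460 + 5² + 46*5)*(-24))) = -6480*(-1/(24*(460 + 25 + 230))) = -6480/(715*(-24)) = -6480/(-17160) = -6480*(-1/17160) = 54/143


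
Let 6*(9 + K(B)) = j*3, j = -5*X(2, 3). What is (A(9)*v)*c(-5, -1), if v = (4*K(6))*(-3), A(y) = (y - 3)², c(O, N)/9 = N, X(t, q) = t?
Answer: -54432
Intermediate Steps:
c(O, N) = 9*N
A(y) = (-3 + y)²
j = -10 (j = -5*2 = -10)
K(B) = -14 (K(B) = -9 + (-10*3)/6 = -9 + (⅙)*(-30) = -9 - 5 = -14)
v = 168 (v = (4*(-14))*(-3) = -56*(-3) = 168)
(A(9)*v)*c(-5, -1) = ((-3 + 9)²*168)*(9*(-1)) = (6²*168)*(-9) = (36*168)*(-9) = 6048*(-9) = -54432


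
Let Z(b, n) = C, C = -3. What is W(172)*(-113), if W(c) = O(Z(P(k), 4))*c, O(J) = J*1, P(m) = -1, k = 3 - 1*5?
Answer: 58308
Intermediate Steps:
k = -2 (k = 3 - 5 = -2)
Z(b, n) = -3
O(J) = J
W(c) = -3*c
W(172)*(-113) = -3*172*(-113) = -516*(-113) = 58308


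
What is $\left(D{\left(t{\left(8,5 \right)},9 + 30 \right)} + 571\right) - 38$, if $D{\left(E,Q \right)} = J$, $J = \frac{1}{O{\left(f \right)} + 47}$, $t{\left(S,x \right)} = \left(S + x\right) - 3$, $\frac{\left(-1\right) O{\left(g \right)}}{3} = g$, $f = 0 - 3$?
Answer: $\frac{29849}{56} \approx 533.02$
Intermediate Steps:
$f = -3$
$O{\left(g \right)} = - 3 g$
$t{\left(S,x \right)} = -3 + S + x$
$J = \frac{1}{56}$ ($J = \frac{1}{\left(-3\right) \left(-3\right) + 47} = \frac{1}{9 + 47} = \frac{1}{56} \approx 0.017857$)
$D{\left(E,Q \right)} = \frac{1}{56}$
$\left(D{\left(t{\left(8,5 \right)},9 + 30 \right)} + 571\right) - 38 = \left(\frac{1}{56} + 571\right) - 38 = \frac{31977}{56} + \left(-465 + 427\right) = \frac{31977}{56} - 38 = \frac{29849}{56}$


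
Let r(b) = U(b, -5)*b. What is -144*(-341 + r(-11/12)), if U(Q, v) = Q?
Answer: 48983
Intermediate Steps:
r(b) = b² (r(b) = b*b = b²)
-144*(-341 + r(-11/12)) = -144*(-341 + (-11/12)²) = -144*(-341 + 121/144) = -144*(-48983/144) = 48983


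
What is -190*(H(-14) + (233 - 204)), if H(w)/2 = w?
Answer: -190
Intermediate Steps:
H(w) = 2*w
-190*(H(-14) + (233 - 204)) = -190*(2*(-14) + (233 - 204)) = -190*(-28 + 29) = -190*1 = -190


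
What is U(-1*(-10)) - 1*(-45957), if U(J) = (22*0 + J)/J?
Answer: 45958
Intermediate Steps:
U(J) = 1 (U(J) = (0 + J)/J = J/J = 1)
U(-1*(-10)) - 1*(-45957) = 1 - 1*(-45957) = 1 + 45957 = 45958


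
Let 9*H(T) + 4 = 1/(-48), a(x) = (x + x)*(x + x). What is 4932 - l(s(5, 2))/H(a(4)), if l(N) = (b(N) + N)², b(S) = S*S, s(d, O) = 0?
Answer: 4932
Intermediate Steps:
b(S) = S²
a(x) = 4*x² (a(x) = (2*x)*(2*x) = 4*x²)
H(T) = -193/432 (H(T) = -4/9 + (⅑)/(-48) = -4/9 + (⅑)*(-1/48) = -4/9 - 1/432 = -193/432)
l(N) = (N + N²)² (l(N) = (N² + N)² = (N + N²)²)
4932 - l(s(5, 2))/H(a(4)) = 4932 - 0²*(1 + 0)²/(-193/432) = 4932 - 0*1²*(-432)/193 = 4932 - 0*1*(-432)/193 = 4932 - 0*(-432)/193 = 4932 - 1*0 = 4932 + 0 = 4932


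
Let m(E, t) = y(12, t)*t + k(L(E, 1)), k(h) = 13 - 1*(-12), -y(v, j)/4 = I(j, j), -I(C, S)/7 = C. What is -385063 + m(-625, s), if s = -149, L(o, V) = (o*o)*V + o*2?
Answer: 236590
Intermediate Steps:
I(C, S) = -7*C
y(v, j) = 28*j (y(v, j) = -(-28)*j = 28*j)
L(o, V) = 2*o + V*o**2 (L(o, V) = o**2*V + 2*o = V*o**2 + 2*o = 2*o + V*o**2)
k(h) = 25 (k(h) = 13 + 12 = 25)
m(E, t) = 25 + 28*t**2 (m(E, t) = (28*t)*t + 25 = 28*t**2 + 25 = 25 + 28*t**2)
-385063 + m(-625, s) = -385063 + (25 + 28*(-149)**2) = -385063 + (25 + 28*22201) = -385063 + (25 + 621628) = -385063 + 621653 = 236590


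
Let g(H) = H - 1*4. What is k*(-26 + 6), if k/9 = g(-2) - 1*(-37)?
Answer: -5580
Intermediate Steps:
g(H) = -4 + H (g(H) = H - 4 = -4 + H)
k = 279 (k = 9*((-4 - 2) - 1*(-37)) = 9*(-6 + 37) = 9*31 = 279)
k*(-26 + 6) = 279*(-26 + 6) = 279*(-20) = -5580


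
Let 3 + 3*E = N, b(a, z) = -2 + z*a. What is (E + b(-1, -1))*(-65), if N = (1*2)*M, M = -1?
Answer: 520/3 ≈ 173.33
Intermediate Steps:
b(a, z) = -2 + a*z
N = -2 (N = (1*2)*(-1) = 2*(-1) = -2)
E = -5/3 (E = -1 + (⅓)*(-2) = -1 - ⅔ = -5/3 ≈ -1.6667)
(E + b(-1, -1))*(-65) = (-5/3 + (-2 - 1*(-1)))*(-65) = (-5/3 + (-2 + 1))*(-65) = (-5/3 - 1)*(-65) = -8/3*(-65) = 520/3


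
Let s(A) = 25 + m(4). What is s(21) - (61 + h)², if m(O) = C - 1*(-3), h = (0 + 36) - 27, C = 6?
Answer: -4866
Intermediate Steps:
h = 9 (h = 36 - 27 = 9)
m(O) = 9 (m(O) = 6 - 1*(-3) = 6 + 3 = 9)
s(A) = 34 (s(A) = 25 + 9 = 34)
s(21) - (61 + h)² = 34 - (61 + 9)² = 34 - 1*70² = 34 - 1*4900 = 34 - 4900 = -4866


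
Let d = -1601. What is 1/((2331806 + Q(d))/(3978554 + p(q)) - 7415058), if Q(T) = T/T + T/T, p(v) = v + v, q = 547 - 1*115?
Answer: -1989709/14753806472218 ≈ -1.3486e-7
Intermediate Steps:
q = 432 (q = 547 - 115 = 432)
p(v) = 2*v
Q(T) = 2 (Q(T) = 1 + 1 = 2)
1/((2331806 + Q(d))/(3978554 + p(q)) - 7415058) = 1/((2331806 + 2)/(3978554 + 2*432) - 7415058) = 1/(2331808/(3978554 + 864) - 7415058) = 1/(2331808/3979418 - 7415058) = 1/(2331808*(1/3979418) - 7415058) = 1/(1165904/1989709 - 7415058) = 1/(-14753806472218/1989709) = -1989709/14753806472218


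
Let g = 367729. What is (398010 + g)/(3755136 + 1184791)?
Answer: 765739/4939927 ≈ 0.15501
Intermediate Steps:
(398010 + g)/(3755136 + 1184791) = (398010 + 367729)/(3755136 + 1184791) = 765739/4939927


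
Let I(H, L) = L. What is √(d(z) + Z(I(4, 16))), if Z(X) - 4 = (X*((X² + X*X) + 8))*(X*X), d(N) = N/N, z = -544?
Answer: 5*√85197 ≈ 1459.4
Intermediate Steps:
d(N) = 1
Z(X) = 4 + X³*(8 + 2*X²) (Z(X) = 4 + (X*((X² + X*X) + 8))*(X*X) = 4 + (X*((X² + X²) + 8))*X² = 4 + (X*(2*X² + 8))*X² = 4 + (X*(8 + 2*X²))*X² = 4 + X³*(8 + 2*X²))
√(d(z) + Z(I(4, 16))) = √(1 + (4 + 2*16⁵ + 8*16³)) = √(1 + (4 + 2*1048576 + 8*4096)) = √(1 + (4 + 2097152 + 32768)) = √(1 + 2129924) = √2129925 = 5*√85197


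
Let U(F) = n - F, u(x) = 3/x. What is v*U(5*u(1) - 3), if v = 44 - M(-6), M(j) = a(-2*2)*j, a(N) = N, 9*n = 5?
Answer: -2060/9 ≈ -228.89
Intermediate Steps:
n = 5/9 (n = (⅑)*5 = 5/9 ≈ 0.55556)
M(j) = -4*j (M(j) = (-2*2)*j = -4*j)
U(F) = 5/9 - F
v = 20 (v = 44 - (-4)*(-6) = 44 - 1*24 = 44 - 24 = 20)
v*U(5*u(1) - 3) = 20*(5/9 - (5*(3/1) - 3)) = 20*(5/9 - (5*(3*1) - 3)) = 20*(5/9 - (5*3 - 3)) = 20*(5/9 - (15 - 3)) = 20*(5/9 - 1*12) = 20*(5/9 - 12) = 20*(-103/9) = -2060/9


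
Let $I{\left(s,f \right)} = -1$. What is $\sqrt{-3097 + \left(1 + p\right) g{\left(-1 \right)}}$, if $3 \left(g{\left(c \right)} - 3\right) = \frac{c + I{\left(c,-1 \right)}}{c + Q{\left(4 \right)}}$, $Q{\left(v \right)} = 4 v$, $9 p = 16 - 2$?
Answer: $\frac{19 i \sqrt{17330}}{45} \approx 55.583 i$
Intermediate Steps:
$p = \frac{14}{9}$ ($p = \frac{16 - 2}{9} = \frac{1}{9} \cdot 14 = \frac{14}{9} \approx 1.5556$)
$g{\left(c \right)} = 3 + \frac{-1 + c}{3 \left(16 + c\right)}$ ($g{\left(c \right)} = 3 + \frac{\left(c - 1\right) \frac{1}{c + 4 \cdot 4}}{3} = 3 + \frac{\left(-1 + c\right) \frac{1}{c + 16}}{3} = 3 + \frac{\left(-1 + c\right) \frac{1}{16 + c}}{3} = 3 + \frac{\frac{1}{16 + c} \left(-1 + c\right)}{3} = 3 + \frac{-1 + c}{3 \left(16 + c\right)}$)
$\sqrt{-3097 + \left(1 + p\right) g{\left(-1 \right)}} = \sqrt{-3097 + \left(1 + \frac{14}{9}\right) \frac{143 + 10 \left(-1\right)}{3 \left(16 - 1\right)}} = \sqrt{-3097 + \frac{23 \frac{143 - 10}{3 \cdot 15}}{9}} = \sqrt{-3097 + \frac{23 \cdot \frac{1}{3} \cdot \frac{1}{15} \cdot 133}{9}} = \sqrt{-3097 + \frac{23}{9} \cdot \frac{133}{45}} = \sqrt{-3097 + \frac{3059}{405}} = \sqrt{- \frac{1251226}{405}} = \frac{19 i \sqrt{17330}}{45}$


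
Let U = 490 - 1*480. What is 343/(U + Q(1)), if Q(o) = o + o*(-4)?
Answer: 49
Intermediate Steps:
Q(o) = -3*o (Q(o) = o - 4*o = -3*o)
U = 10 (U = 490 - 480 = 10)
343/(U + Q(1)) = 343/(10 - 3*1) = 343/(10 - 3) = 343/7 = 343*(⅐) = 49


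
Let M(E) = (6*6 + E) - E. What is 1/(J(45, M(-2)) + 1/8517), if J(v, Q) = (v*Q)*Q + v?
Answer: 8517/497094706 ≈ 1.7134e-5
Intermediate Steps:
M(E) = 36 (M(E) = (36 + E) - E = 36)
J(v, Q) = v + v*Q**2 (J(v, Q) = (Q*v)*Q + v = v*Q**2 + v = v + v*Q**2)
1/(J(45, M(-2)) + 1/8517) = 1/(45*(1 + 36**2) + 1/8517) = 1/(45*(1 + 1296) + 1/8517) = 1/(45*1297 + 1/8517) = 1/(58365 + 1/8517) = 1/(497094706/8517) = 8517/497094706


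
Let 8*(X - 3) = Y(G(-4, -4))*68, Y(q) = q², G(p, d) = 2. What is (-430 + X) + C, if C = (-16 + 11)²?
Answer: -368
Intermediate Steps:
C = 25 (C = (-5)² = 25)
X = 37 (X = 3 + (2²*68)/8 = 3 + (4*68)/8 = 3 + (⅛)*272 = 3 + 34 = 37)
(-430 + X) + C = (-430 + 37) + 25 = -393 + 25 = -368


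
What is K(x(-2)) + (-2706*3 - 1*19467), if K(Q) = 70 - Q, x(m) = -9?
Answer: -27506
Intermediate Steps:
K(x(-2)) + (-2706*3 - 1*19467) = (70 - 1*(-9)) + (-2706*3 - 1*19467) = (70 + 9) + (-8118 - 19467) = 79 - 27585 = -27506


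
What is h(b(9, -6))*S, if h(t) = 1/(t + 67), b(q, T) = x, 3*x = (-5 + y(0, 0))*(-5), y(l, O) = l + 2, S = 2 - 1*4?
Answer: -1/36 ≈ -0.027778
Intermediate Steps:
S = -2 (S = 2 - 4 = -2)
y(l, O) = 2 + l
x = 5 (x = ((-5 + (2 + 0))*(-5))/3 = ((-5 + 2)*(-5))/3 = (-3*(-5))/3 = (⅓)*15 = 5)
b(q, T) = 5
h(t) = 1/(67 + t)
h(b(9, -6))*S = -2/(67 + 5) = -2/72 = (1/72)*(-2) = -1/36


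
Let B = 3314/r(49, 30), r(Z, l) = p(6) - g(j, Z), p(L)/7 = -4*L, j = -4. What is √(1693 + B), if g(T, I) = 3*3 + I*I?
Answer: 2*√702704795/1289 ≈ 41.130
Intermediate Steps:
p(L) = -28*L (p(L) = 7*(-4*L) = -28*L)
g(T, I) = 9 + I²
r(Z, l) = -177 - Z² (r(Z, l) = -28*6 - (9 + Z²) = -168 + (-9 - Z²) = -177 - Z²)
B = -1657/1289 (B = 3314/(-177 - 1*49²) = 3314/(-177 - 1*2401) = 3314/(-177 - 2401) = 3314/(-2578) = 3314*(-1/2578) = -1657/1289 ≈ -1.2855)
√(1693 + B) = √(1693 - 1657/1289) = √(2180620/1289) = 2*√702704795/1289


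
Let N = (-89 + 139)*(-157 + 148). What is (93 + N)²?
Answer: 127449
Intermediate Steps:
N = -450 (N = 50*(-9) = -450)
(93 + N)² = (93 - 450)² = (-357)² = 127449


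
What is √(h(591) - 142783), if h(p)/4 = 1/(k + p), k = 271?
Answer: 3*I*√2947056889/431 ≈ 377.87*I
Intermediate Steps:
h(p) = 4/(271 + p)
√(h(591) - 142783) = √(4/(271 + 591) - 142783) = √(4/862 - 142783) = √(4*(1/862) - 142783) = √(2/431 - 142783) = √(-61539471/431) = 3*I*√2947056889/431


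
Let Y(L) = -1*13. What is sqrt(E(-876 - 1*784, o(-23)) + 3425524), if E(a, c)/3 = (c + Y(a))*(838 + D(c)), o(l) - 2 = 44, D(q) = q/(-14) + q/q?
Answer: sqrt(171904726)/7 ≈ 1873.0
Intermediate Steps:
D(q) = 1 - q/14 (D(q) = q*(-1/14) + 1 = -q/14 + 1 = 1 - q/14)
Y(L) = -13
o(l) = 46 (o(l) = 2 + 44 = 46)
E(a, c) = 3*(-13 + c)*(839 - c/14) (E(a, c) = 3*((c - 13)*(838 + (1 - c/14))) = 3*((-13 + c)*(839 - c/14)) = 3*(-13 + c)*(839 - c/14))
sqrt(E(-876 - 1*784, o(-23)) + 3425524) = sqrt((-32721 - 3/14*46**2 + (35277/14)*46) + 3425524) = sqrt((-32721 - 3/14*2116 + 811371/7) + 3425524) = sqrt((-32721 - 3174/7 + 811371/7) + 3425524) = sqrt(579150/7 + 3425524) = sqrt(24557818/7) = sqrt(171904726)/7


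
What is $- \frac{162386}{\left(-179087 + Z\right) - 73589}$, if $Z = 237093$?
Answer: $\frac{162386}{15583} \approx 10.421$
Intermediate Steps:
$- \frac{162386}{\left(-179087 + Z\right) - 73589} = - \frac{162386}{\left(-179087 + 237093\right) - 73589} = - \frac{162386}{58006 - 73589} = - \frac{162386}{-15583} = \left(-162386\right) \left(- \frac{1}{15583}\right) = \frac{162386}{15583}$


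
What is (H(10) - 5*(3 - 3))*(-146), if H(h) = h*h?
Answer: -14600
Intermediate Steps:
H(h) = h²
(H(10) - 5*(3 - 3))*(-146) = (10² - 5*(3 - 3))*(-146) = (100 - 5*0)*(-146) = (100 + 0)*(-146) = 100*(-146) = -14600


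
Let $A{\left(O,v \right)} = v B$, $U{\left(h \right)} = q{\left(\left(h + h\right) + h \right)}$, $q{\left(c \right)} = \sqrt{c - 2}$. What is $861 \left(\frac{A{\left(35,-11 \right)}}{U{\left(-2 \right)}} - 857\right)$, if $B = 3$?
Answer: $-737877 + \frac{28413 i \sqrt{2}}{4} \approx -7.3788 \cdot 10^{5} + 10046.0 i$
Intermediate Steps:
$q{\left(c \right)} = \sqrt{-2 + c}$
$U{\left(h \right)} = \sqrt{-2 + 3 h}$ ($U{\left(h \right)} = \sqrt{-2 + \left(\left(h + h\right) + h\right)} = \sqrt{-2 + \left(2 h + h\right)} = \sqrt{-2 + 3 h}$)
$A{\left(O,v \right)} = 3 v$ ($A{\left(O,v \right)} = v 3 = 3 v$)
$861 \left(\frac{A{\left(35,-11 \right)}}{U{\left(-2 \right)}} - 857\right) = 861 \left(\frac{3 \left(-11\right)}{\sqrt{-2 + 3 \left(-2\right)}} - 857\right) = 861 \left(- \frac{33}{\sqrt{-2 - 6}} - 857\right) = 861 \left(- \frac{33}{\sqrt{-8}} - 857\right) = 861 \left(- \frac{33}{2 i \sqrt{2}} - 857\right) = 861 \left(- 33 \left(- \frac{i \sqrt{2}}{4}\right) - 857\right) = 861 \left(\frac{33 i \sqrt{2}}{4} - 857\right) = 861 \left(-857 + \frac{33 i \sqrt{2}}{4}\right) = -737877 + \frac{28413 i \sqrt{2}}{4}$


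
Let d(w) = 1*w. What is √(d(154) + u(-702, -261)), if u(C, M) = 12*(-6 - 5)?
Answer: √22 ≈ 4.6904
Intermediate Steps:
d(w) = w
u(C, M) = -132 (u(C, M) = 12*(-11) = -132)
√(d(154) + u(-702, -261)) = √(154 - 132) = √22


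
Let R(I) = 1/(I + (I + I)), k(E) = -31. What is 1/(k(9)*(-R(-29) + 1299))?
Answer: -87/3503434 ≈ -2.4833e-5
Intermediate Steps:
R(I) = 1/(3*I) (R(I) = 1/(I + 2*I) = 1/(3*I))
1/(k(9)*(-R(-29) + 1299)) = 1/(-31*(-1/(3*(-29)) + 1299)) = 1/(-31*(-(-1)/(3*29) + 1299)) = 1/(-31*(-1*(-1/87) + 1299)) = 1/(-31*(1/87 + 1299)) = 1/(-31*113014/87) = 1/(-3503434/87) = -87/3503434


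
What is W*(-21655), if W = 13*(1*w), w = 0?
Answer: 0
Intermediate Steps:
W = 0 (W = 13*(1*0) = 13*0 = 0)
W*(-21655) = 0*(-21655) = 0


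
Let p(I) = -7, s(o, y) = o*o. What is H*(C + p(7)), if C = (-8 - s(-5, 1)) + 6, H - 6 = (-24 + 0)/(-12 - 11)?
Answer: -5508/23 ≈ -239.48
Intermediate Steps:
s(o, y) = o²
H = 162/23 (H = 6 + (-24 + 0)/(-12 - 11) = 6 - 24/(-23) = 6 - 24*(-1/23) = 6 + 24/23 = 162/23 ≈ 7.0435)
C = -27 (C = (-8 - 1*(-5)²) + 6 = (-8 - 1*25) + 6 = (-8 - 25) + 6 = -33 + 6 = -27)
H*(C + p(7)) = 162*(-27 - 7)/23 = (162/23)*(-34) = -5508/23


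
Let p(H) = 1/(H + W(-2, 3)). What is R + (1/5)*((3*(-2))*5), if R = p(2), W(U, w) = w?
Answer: -29/5 ≈ -5.8000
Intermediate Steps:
p(H) = 1/(3 + H) (p(H) = 1/(H + 3) = 1/(3 + H))
R = ⅕ (R = 1/(3 + 2) = 1/5 = ⅕ ≈ 0.20000)
R + (1/5)*((3*(-2))*5) = ⅕ + (1/5)*((3*(-2))*5) = ⅕ + (1*(⅕))*(-6*5) = ⅕ + (⅕)*(-30) = ⅕ - 6 = -29/5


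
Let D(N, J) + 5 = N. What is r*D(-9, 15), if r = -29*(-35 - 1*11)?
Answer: -18676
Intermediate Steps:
D(N, J) = -5 + N
r = 1334 (r = -29*(-35 - 11) = -29*(-46) = 1334)
r*D(-9, 15) = 1334*(-5 - 9) = 1334*(-14) = -18676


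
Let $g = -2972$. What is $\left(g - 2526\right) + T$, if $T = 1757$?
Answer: $-3741$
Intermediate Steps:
$\left(g - 2526\right) + T = \left(-2972 - 2526\right) + 1757 = -5498 + 1757 = -3741$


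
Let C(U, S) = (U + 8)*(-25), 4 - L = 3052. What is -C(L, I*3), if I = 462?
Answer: -76000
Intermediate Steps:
L = -3048 (L = 4 - 1*3052 = 4 - 3052 = -3048)
C(U, S) = -200 - 25*U (C(U, S) = (8 + U)*(-25) = -200 - 25*U)
-C(L, I*3) = -(-200 - 25*(-3048)) = -(-200 + 76200) = -1*76000 = -76000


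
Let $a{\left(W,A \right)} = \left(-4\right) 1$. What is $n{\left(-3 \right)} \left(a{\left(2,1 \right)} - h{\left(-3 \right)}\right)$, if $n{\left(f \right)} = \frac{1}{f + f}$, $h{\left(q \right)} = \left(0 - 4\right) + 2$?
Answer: $\frac{1}{3} \approx 0.33333$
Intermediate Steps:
$a{\left(W,A \right)} = -4$
$h{\left(q \right)} = -2$ ($h{\left(q \right)} = -4 + 2 = -2$)
$n{\left(f \right)} = \frac{1}{2 f}$
$n{\left(-3 \right)} \left(a{\left(2,1 \right)} - h{\left(-3 \right)}\right) = \frac{1}{2 \left(-3\right)} \left(-4 - -2\right) = \frac{1}{2} \left(- \frac{1}{3}\right) \left(-4 + 2\right) = \left(- \frac{1}{6}\right) \left(-2\right) = \frac{1}{3}$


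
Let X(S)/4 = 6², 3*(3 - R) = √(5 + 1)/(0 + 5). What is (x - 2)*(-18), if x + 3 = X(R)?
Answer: -2502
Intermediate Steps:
R = 3 - √6/15 (R = 3 - √(5 + 1)/(3*(0 + 5)) = 3 - √6/(3*5) = 3 - √6/15 ≈ 2.8367)
X(S) = 144 (X(S) = 4*6² = 4*36 = 144)
x = 141 (x = -3 + 144 = 141)
(x - 2)*(-18) = (141 - 2)*(-18) = 139*(-18) = -2502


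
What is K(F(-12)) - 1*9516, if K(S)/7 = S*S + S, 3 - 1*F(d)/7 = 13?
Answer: 24294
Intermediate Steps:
F(d) = -70 (F(d) = 21 - 7*13 = 21 - 91 = -70)
K(S) = 7*S + 7*S² (K(S) = 7*(S*S + S) = 7*(S² + S) = 7*(S + S²) = 7*S + 7*S²)
K(F(-12)) - 1*9516 = 7*(-70)*(1 - 70) - 1*9516 = 7*(-70)*(-69) - 9516 = 33810 - 9516 = 24294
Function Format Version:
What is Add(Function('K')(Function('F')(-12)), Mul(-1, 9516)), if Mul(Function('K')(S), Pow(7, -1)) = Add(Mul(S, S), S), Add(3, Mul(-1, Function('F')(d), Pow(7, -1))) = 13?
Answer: 24294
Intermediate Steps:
Function('F')(d) = -70 (Function('F')(d) = Add(21, Mul(-7, 13)) = Add(21, -91) = -70)
Function('K')(S) = Add(Mul(7, S), Mul(7, Pow(S, 2))) (Function('K')(S) = Mul(7, Add(Mul(S, S), S)) = Mul(7, Add(Pow(S, 2), S)) = Mul(7, Add(S, Pow(S, 2))) = Add(Mul(7, S), Mul(7, Pow(S, 2))))
Add(Function('K')(Function('F')(-12)), Mul(-1, 9516)) = Add(Mul(7, -70, Add(1, -70)), Mul(-1, 9516)) = Add(Mul(7, -70, -69), -9516) = Add(33810, -9516) = 24294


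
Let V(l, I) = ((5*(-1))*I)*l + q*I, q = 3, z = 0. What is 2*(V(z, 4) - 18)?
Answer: -12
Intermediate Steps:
V(l, I) = 3*I - 5*I*l (V(l, I) = ((5*(-1))*I)*l + 3*I = (-5*I)*l + 3*I = -5*I*l + 3*I = 3*I - 5*I*l)
2*(V(z, 4) - 18) = 2*(4*(3 - 5*0) - 18) = 2*(4*(3 + 0) - 18) = 2*(4*3 - 18) = 2*(12 - 18) = 2*(-6) = -12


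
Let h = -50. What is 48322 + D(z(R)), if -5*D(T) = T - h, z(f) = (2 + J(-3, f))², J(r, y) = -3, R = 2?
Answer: 241559/5 ≈ 48312.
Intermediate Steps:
z(f) = 1 (z(f) = (2 - 3)² = (-1)² = 1)
D(T) = -10 - T/5 (D(T) = -(T - 1*(-50))/5 = -(T + 50)/5 = -(50 + T)/5 = -10 - T/5)
48322 + D(z(R)) = 48322 + (-10 - ⅕*1) = 48322 + (-10 - ⅕) = 48322 - 51/5 = 241559/5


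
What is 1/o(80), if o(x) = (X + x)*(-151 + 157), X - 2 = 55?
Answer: 1/822 ≈ 0.0012165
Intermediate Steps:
X = 57 (X = 2 + 55 = 57)
o(x) = 342 + 6*x (o(x) = (57 + x)*(-151 + 157) = (57 + x)*6 = 342 + 6*x)
1/o(80) = 1/(342 + 6*80) = 1/(342 + 480) = 1/822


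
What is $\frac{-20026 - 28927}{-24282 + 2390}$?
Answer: $\frac{48953}{21892} \approx 2.2361$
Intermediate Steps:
$\frac{-20026 - 28927}{-24282 + 2390} = - \frac{48953}{-21892} = \left(-48953\right) \left(- \frac{1}{21892}\right) = \frac{48953}{21892}$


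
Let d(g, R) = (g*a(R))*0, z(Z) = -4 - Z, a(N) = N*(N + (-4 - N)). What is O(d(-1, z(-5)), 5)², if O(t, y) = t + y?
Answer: 25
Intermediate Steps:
a(N) = -4*N (a(N) = N*(-4) = -4*N)
d(g, R) = 0 (d(g, R) = (g*(-4*R))*0 = -4*R*g*0 = 0)
O(d(-1, z(-5)), 5)² = (0 + 5)² = 5² = 25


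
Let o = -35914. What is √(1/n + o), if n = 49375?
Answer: I*√140087046171/1975 ≈ 189.51*I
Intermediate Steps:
√(1/n + o) = √(1/49375 - 35914) = √(-1773253749/49375) = I*√140087046171/1975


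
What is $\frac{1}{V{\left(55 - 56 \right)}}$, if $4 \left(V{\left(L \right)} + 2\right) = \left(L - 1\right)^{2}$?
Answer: $-1$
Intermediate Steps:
$V{\left(L \right)} = -2 + \frac{\left(-1 + L\right)^{2}}{4}$ ($V{\left(L \right)} = -2 + \frac{\left(L - 1\right)^{2}}{4} = -2 + \frac{\left(-1 + L\right)^{2}}{4}$)
$\frac{1}{V{\left(55 - 56 \right)}} = \frac{1}{-2 + \frac{\left(-1 + \left(55 - 56\right)\right)^{2}}{4}} = \frac{1}{-2 + \frac{\left(-1 - 1\right)^{2}}{4}} = \frac{1}{-2 + \frac{\left(-2\right)^{2}}{4}} = \frac{1}{-2 + \frac{1}{4} \cdot 4} = \frac{1}{-2 + 1} = \frac{1}{-1} = -1$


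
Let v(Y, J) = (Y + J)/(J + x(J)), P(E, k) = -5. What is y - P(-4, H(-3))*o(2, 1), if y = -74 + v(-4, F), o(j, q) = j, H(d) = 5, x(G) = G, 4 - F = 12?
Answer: -253/4 ≈ -63.250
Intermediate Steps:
F = -8 (F = 4 - 1*12 = 4 - 12 = -8)
v(Y, J) = (J + Y)/(2*J) (v(Y, J) = (Y + J)/(J + J) = (J + Y)/((2*J)) = (J + Y)*(1/(2*J)) = (J + Y)/(2*J))
y = -293/4 (y = -74 + (½)*(-8 - 4)/(-8) = -74 + (½)*(-⅛)*(-12) = -74 + ¾ = -293/4 ≈ -73.250)
y - P(-4, H(-3))*o(2, 1) = -293/4 - (-5)*2 = -293/4 - 1*(-10) = -293/4 + 10 = -253/4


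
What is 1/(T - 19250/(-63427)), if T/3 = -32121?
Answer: -9061/873142393 ≈ -1.0377e-5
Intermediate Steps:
T = -96363 (T = 3*(-32121) = -96363)
1/(T - 19250/(-63427)) = 1/(-96363 - 19250/(-63427)) = 1/(-96363 - 19250*(-1/63427)) = 1/(-96363 + 2750/9061) = 1/(-873142393/9061) = -9061/873142393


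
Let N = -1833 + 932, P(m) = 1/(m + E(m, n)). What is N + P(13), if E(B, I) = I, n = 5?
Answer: -16217/18 ≈ -900.94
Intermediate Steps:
P(m) = 1/(5 + m) (P(m) = 1/(m + 5) = 1/(5 + m))
N = -901
N + P(13) = -901 + 1/(5 + 13) = -901 + 1/18 = -16217/18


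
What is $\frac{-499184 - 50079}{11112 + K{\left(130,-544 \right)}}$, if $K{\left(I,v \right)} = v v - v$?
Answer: $- \frac{549263}{307592} \approx -1.7857$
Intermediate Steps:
$K{\left(I,v \right)} = v^{2} - v$
$\frac{-499184 - 50079}{11112 + K{\left(130,-544 \right)}} = \frac{-499184 - 50079}{11112 - 544 \left(-1 - 544\right)} = - \frac{549263}{11112 - -296480} = - \frac{549263}{11112 + 296480} = - \frac{549263}{307592}$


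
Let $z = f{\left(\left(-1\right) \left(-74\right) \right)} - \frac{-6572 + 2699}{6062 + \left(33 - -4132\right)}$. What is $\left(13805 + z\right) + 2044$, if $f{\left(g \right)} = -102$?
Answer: $\frac{53682814}{3409} \approx 15747.0$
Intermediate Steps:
$z = - \frac{346427}{3409}$ ($z = -102 - \frac{-6572 + 2699}{6062 + \left(33 - -4132\right)} = -102 - - \frac{3873}{6062 + \left(33 + 4132\right)} = -102 - - \frac{3873}{6062 + 4165} = -102 - - \frac{3873}{10227} = -102 - \left(-3873\right) \frac{1}{10227} = -102 - - \frac{1291}{3409} = -102 + \frac{1291}{3409} = - \frac{346427}{3409} \approx -101.62$)
$\left(13805 + z\right) + 2044 = \left(13805 - \frac{346427}{3409}\right) + 2044 = \frac{46714818}{3409} + 2044 = \frac{53682814}{3409}$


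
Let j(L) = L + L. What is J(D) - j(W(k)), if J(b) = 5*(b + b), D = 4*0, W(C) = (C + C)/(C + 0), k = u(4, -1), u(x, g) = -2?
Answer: -4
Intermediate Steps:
k = -2
W(C) = 2 (W(C) = (2*C)/C = 2)
j(L) = 2*L
D = 0
J(b) = 10*b (J(b) = 5*(2*b) = 10*b)
J(D) - j(W(k)) = 10*0 - 2*2 = 0 - 1*4 = 0 - 4 = -4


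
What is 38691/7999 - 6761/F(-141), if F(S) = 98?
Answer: -50289521/783902 ≈ -64.153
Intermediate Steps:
38691/7999 - 6761/F(-141) = 38691/7999 - 6761/98 = -50289521/783902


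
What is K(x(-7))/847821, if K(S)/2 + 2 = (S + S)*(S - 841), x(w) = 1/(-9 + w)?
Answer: 13201/54260544 ≈ 0.00024329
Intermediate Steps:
K(S) = -4 + 4*S*(-841 + S) (K(S) = -4 + 2*((S + S)*(S - 841)) = -4 + 2*((2*S)*(-841 + S)) = -4 + 2*(2*S*(-841 + S)) = -4 + 4*S*(-841 + S))
K(x(-7))/847821 = (-4 - 3364/(-9 - 7) + 4*(1/(-9 - 7))²)/847821 = (-4 - 3364/(-16) + 4*(1/(-16))²)*(1/847821) = (-4 - 3364*(-1/16) + 4*(-1/16)²)*(1/847821) = (-4 + 841/4 + 4*(1/256))*(1/847821) = (-4 + 841/4 + 1/64)*(1/847821) = (13201/64)*(1/847821) = 13201/54260544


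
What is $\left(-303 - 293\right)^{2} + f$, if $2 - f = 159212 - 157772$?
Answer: $353778$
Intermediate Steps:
$f = -1438$ ($f = 2 - \left(159212 - 157772\right) = 2 - 1440 = -1438$)
$\left(-303 - 293\right)^{2} + f = \left(-303 - 293\right)^{2} - 1438 = \left(-596\right)^{2} - 1438 = 355216 - 1438 = 353778$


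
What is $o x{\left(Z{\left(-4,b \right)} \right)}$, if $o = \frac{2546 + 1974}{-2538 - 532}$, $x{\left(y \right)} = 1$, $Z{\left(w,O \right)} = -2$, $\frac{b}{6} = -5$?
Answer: $- \frac{452}{307} \approx -1.4723$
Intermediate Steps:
$b = -30$ ($b = 6 \left(-5\right) = -30$)
$o = - \frac{452}{307}$ ($o = \frac{4520}{-3070} = 4520 \left(- \frac{1}{3070}\right) = - \frac{452}{307} \approx -1.4723$)
$o x{\left(Z{\left(-4,b \right)} \right)} = \left(- \frac{452}{307}\right) 1 = - \frac{452}{307}$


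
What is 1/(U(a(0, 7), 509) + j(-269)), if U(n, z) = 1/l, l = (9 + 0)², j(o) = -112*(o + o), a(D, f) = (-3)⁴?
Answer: 81/4880737 ≈ 1.6596e-5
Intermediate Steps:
a(D, f) = 81
j(o) = -224*o
l = 81 (l = 9² = 81)
U(n, z) = 1/81
1/(U(a(0, 7), 509) + j(-269)) = 1/(1/81 - 224*(-269)) = 1/(1/81 + 60256) = 1/(4880737/81) = 81/4880737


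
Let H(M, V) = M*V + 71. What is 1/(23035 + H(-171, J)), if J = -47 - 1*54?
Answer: 1/40377 ≈ 2.4767e-5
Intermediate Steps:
J = -101 (J = -47 - 54 = -101)
H(M, V) = 71 + M*V
1/(23035 + H(-171, J)) = 1/(23035 + (71 - 171*(-101))) = 1/(23035 + (71 + 17271)) = 1/(23035 + 17342) = 1/40377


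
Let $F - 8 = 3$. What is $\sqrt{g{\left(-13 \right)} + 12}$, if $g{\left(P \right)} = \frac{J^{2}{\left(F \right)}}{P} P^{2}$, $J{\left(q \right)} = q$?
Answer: $i \sqrt{1561} \approx 39.51 i$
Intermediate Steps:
$F = 11$ ($F = 8 + 3 = 11$)
$g{\left(P \right)} = 121 P$ ($g{\left(P \right)} = \frac{11^{2}}{P} P^{2} = \frac{121}{P} P^{2} = 121 P$)
$\sqrt{g{\left(-13 \right)} + 12} = \sqrt{121 \left(-13\right) + 12} = \sqrt{-1573 + 12} = \sqrt{-1561} = i \sqrt{1561}$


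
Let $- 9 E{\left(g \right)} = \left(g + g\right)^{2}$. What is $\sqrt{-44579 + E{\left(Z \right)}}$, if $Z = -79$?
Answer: $\frac{5 i \sqrt{17047}}{3} \approx 217.61 i$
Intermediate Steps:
$E{\left(g \right)} = - \frac{4 g^{2}}{9}$ ($E{\left(g \right)} = - \frac{\left(g + g\right)^{2}}{9} = - \frac{\left(2 g\right)^{2}}{9} = - \frac{4 g^{2}}{9}$)
$\sqrt{-44579 + E{\left(Z \right)}} = \sqrt{-44579 - \frac{4 \left(-79\right)^{2}}{9}} = \sqrt{-44579 - \frac{24964}{9}} = \sqrt{- \frac{426175}{9}} = \frac{5 i \sqrt{17047}}{3}$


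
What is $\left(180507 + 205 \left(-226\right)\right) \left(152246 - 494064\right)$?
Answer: $-45864113786$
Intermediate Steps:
$\left(180507 + 205 \left(-226\right)\right) \left(152246 - 494064\right) = \left(180507 - 46330\right) \left(-341818\right) = 134177 \left(-341818\right) = -45864113786$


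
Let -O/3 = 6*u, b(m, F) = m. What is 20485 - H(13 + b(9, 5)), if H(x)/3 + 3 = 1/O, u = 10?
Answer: 1229641/60 ≈ 20494.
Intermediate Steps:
O = -180 (O = -18*10 = -3*60 = -180)
H(x) = -541/60 (H(x) = -9 + 3/(-180) = -9 + 3*(-1/180) = -9 - 1/60 = -541/60)
20485 - H(13 + b(9, 5)) = 20485 - 1*(-541/60) = 20485 + 541/60 = 1229641/60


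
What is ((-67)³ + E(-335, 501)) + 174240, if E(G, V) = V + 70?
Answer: -125952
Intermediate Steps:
E(G, V) = 70 + V
((-67)³ + E(-335, 501)) + 174240 = ((-67)³ + (70 + 501)) + 174240 = (-300763 + 571) + 174240 = -300192 + 174240 = -125952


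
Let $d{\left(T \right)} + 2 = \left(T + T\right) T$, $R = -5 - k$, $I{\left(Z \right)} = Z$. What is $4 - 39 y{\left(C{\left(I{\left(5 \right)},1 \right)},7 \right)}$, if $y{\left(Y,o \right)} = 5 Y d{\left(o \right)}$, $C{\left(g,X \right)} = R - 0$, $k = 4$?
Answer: $168484$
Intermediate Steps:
$R = -9$ ($R = -5 - 4 = -9$)
$d{\left(T \right)} = -2 + 2 T^{2}$ ($d{\left(T \right)} = -2 + \left(T + T\right) T = -2 + 2 T T = -2 + 2 T^{2}$)
$C{\left(g,X \right)} = -9$ ($C{\left(g,X \right)} = -9 - 0 = -9 + 0 = -9$)
$y{\left(Y,o \right)} = 5 Y \left(-2 + 2 o^{2}\right)$
$4 - 39 y{\left(C{\left(I{\left(5 \right)},1 \right)},7 \right)} = 4 - 39 \cdot 10 \left(-9\right) \left(-1 + 7^{2}\right) = 4 - 39 \cdot 10 \left(-9\right) \left(-1 + 49\right) = 4 - 39 \cdot 10 \left(-9\right) 48 = 4 - -168480 = 4 + 168480 = 168484$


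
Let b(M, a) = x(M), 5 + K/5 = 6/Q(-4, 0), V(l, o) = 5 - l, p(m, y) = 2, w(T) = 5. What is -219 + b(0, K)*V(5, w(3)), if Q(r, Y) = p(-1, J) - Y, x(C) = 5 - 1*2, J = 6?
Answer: -219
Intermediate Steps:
x(C) = 3 (x(C) = 5 - 2 = 3)
Q(r, Y) = 2 - Y
K = -10 (K = -25 + 5*(6/(2 - 1*0)) = -25 + 5*(6/(2 + 0)) = -25 + 5*(6/2) = -25 + 5*(6*(½)) = -25 + 5*3 = -25 + 15 = -10)
b(M, a) = 3
-219 + b(0, K)*V(5, w(3)) = -219 + 3*(5 - 1*5) = -219 + 3*(5 - 5) = -219 + 3*0 = -219 + 0 = -219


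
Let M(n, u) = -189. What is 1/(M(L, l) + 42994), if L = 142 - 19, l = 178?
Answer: 1/42805 ≈ 2.3362e-5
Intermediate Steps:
L = 123
1/(M(L, l) + 42994) = 1/(-189 + 42994) = 1/42805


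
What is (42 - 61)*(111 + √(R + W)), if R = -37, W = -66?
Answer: -2109 - 19*I*√103 ≈ -2109.0 - 192.83*I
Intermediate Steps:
(42 - 61)*(111 + √(R + W)) = (42 - 61)*(111 + √(-37 - 66)) = -19*(111 + √(-103)) = -19*(111 + I*√103) = -2109 - 19*I*√103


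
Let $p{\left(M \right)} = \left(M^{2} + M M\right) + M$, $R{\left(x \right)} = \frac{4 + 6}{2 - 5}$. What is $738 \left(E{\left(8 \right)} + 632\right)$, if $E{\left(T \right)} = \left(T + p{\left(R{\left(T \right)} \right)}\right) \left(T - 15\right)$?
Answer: $327508$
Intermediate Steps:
$R{\left(x \right)} = - \frac{10}{3}$ ($R{\left(x \right)} = \frac{10}{-3} = 10 \left(- \frac{1}{3}\right) = - \frac{10}{3}$)
$p{\left(M \right)} = M + 2 M^{2}$ ($p{\left(M \right)} = \left(M^{2} + M^{2}\right) + M = 2 M^{2} + M = M + 2 M^{2}$)
$E{\left(T \right)} = \left(-15 + T\right) \left(\frac{170}{9} + T\right)$ ($E{\left(T \right)} = \left(T - \frac{10 \left(1 + 2 \left(- \frac{10}{3}\right)\right)}{3}\right) \left(T - 15\right) = \left(T - \frac{10 \left(1 - \frac{20}{3}\right)}{3}\right) \left(-15 + T\right) = \left(T - - \frac{170}{9}\right) \left(-15 + T\right) = \left(T + \frac{170}{9}\right) \left(-15 + T\right) = \left(\frac{170}{9} + T\right) \left(-15 + T\right) = \left(-15 + T\right) \left(\frac{170}{9} + T\right)$)
$738 \left(E{\left(8 \right)} + 632\right) = 738 \left(\left(- \frac{850}{3} + 8^{2} + \frac{35}{9} \cdot 8\right) + 632\right) = 738 \left(\left(- \frac{850}{3} + 64 + \frac{280}{9}\right) + 632\right) = 738 \left(- \frac{1694}{9} + 632\right) = 738 \cdot \frac{3994}{9} = 327508$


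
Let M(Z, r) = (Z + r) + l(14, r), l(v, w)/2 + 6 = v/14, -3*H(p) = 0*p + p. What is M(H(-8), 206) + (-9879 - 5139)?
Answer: -44458/3 ≈ -14819.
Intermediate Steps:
H(p) = -p/3 (H(p) = -(0*p + p)/3 = -(0 + p)/3 = -p/3)
l(v, w) = -12 + v/7 (l(v, w) = -12 + 2*(v/14) = -12 + v/7)
M(Z, r) = -10 + Z + r (M(Z, r) = (Z + r) + (-12 + (⅐)*14) = (Z + r) + (-12 + 2) = (Z + r) - 10 = -10 + Z + r)
M(H(-8), 206) + (-9879 - 5139) = (-10 - ⅓*(-8) + 206) + (-9879 - 5139) = (-10 + 8/3 + 206) - 15018 = 596/3 - 15018 = -44458/3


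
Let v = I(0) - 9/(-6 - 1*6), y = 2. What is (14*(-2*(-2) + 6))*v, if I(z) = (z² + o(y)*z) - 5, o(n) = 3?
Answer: -595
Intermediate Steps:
I(z) = -5 + z² + 3*z (I(z) = (z² + 3*z) - 5 = -5 + z² + 3*z)
v = -17/4 (v = (-5 + 0² + 3*0) - 9/(-6 - 1*6) = (-5 + 0 + 0) - 9/(-6 - 6) = -5 - 9/(-12) = -5 - 9*(-1/12) = -5 + ¾ = -17/4 ≈ -4.2500)
(14*(-2*(-2) + 6))*v = (14*(-2*(-2) + 6))*(-17/4) = (14*(4 + 6))*(-17/4) = (14*10)*(-17/4) = 140*(-17/4) = -595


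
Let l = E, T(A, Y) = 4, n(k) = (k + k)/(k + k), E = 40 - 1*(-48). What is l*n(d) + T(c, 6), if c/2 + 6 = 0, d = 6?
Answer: 92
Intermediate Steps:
c = -12 (c = -12 + 2*0 = -12 + 0 = -12)
E = 88 (E = 40 + 48 = 88)
n(k) = 1 (n(k) = (2*k)/((2*k)) = (2*k)*(1/(2*k)) = 1)
l = 88
l*n(d) + T(c, 6) = 88*1 + 4 = 88 + 4 = 92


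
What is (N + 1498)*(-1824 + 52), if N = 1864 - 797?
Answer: -4545180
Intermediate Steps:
N = 1067
(N + 1498)*(-1824 + 52) = (1067 + 1498)*(-1824 + 52) = 2565*(-1772) = -4545180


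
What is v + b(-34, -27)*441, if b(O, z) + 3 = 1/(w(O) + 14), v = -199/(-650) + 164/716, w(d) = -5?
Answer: -148167629/116350 ≈ -1273.5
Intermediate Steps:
v = 62271/116350 (v = -199*(-1/650) + 164*(1/716) = 199/650 + 41/179 = 62271/116350 ≈ 0.53520)
b(O, z) = -26/9 (b(O, z) = -3 + 1/(-5 + 14) = -3 + 1/9 = -3 + ⅑ = -26/9)
v + b(-34, -27)*441 = 62271/116350 - 26/9*441 = 62271/116350 - 1274 = -148167629/116350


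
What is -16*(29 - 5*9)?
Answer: 256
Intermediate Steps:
-16*(29 - 5*9) = -16*(29 - 45) = -16*(-16) = 256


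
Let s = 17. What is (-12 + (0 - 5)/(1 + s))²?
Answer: 48841/324 ≈ 150.74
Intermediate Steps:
(-12 + (0 - 5)/(1 + s))² = (-12 + (0 - 5)/(1 + 17))² = (-12 - 5/18)² = (-221/18)² = 48841/324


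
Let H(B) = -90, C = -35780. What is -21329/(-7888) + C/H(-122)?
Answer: 28415225/70992 ≈ 400.26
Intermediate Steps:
-21329/(-7888) + C/H(-122) = -21329/(-7888) - 35780/(-90) = -21329*(-1/7888) - 35780*(-1/90) = 21329/7888 + 3578/9 = 28415225/70992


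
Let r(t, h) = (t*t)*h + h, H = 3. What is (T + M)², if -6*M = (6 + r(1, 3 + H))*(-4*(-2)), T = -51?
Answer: 5625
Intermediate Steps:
r(t, h) = h + h*t² (r(t, h) = t²*h + h = h*t² + h = h + h*t²)
M = -24 (M = -(6 + (3 + 3)*(1 + 1²))*(-4*(-2))/6 = -(6 + 6*(1 + 1))*8/6 = -(6 + 6*2)*8/6 = -(6 + 12)*8/6 = -3*8 = -⅙*144 = -24)
(T + M)² = (-51 - 24)² = (-75)² = 5625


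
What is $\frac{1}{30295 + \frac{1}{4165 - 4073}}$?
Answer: $\frac{92}{2787141} \approx 3.3009 \cdot 10^{-5}$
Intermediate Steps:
$\frac{1}{30295 + \frac{1}{4165 - 4073}} = \frac{1}{30295 + \frac{1}{92}} = \frac{1}{\frac{2787141}{92}} = \frac{92}{2787141}$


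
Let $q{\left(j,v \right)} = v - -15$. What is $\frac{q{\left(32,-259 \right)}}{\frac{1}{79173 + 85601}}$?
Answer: $-40204856$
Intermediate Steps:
$q{\left(j,v \right)} = 15 + v$ ($q{\left(j,v \right)} = v + 15 = 15 + v$)
$\frac{q{\left(32,-259 \right)}}{\frac{1}{79173 + 85601}} = \frac{15 - 259}{\frac{1}{79173 + 85601}} = - \frac{244}{\frac{1}{164774}} = - 244 \frac{1}{\frac{1}{164774}} = \left(-244\right) 164774 = -40204856$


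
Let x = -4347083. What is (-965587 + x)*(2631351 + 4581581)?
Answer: -38319927448440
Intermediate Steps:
(-965587 + x)*(2631351 + 4581581) = (-965587 - 4347083)*(2631351 + 4581581) = -5312670*7212932 = -38319927448440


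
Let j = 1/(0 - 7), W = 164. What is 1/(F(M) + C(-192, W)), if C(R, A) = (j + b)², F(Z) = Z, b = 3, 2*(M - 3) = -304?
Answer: -49/6901 ≈ -0.0071004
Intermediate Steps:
M = -149 (M = 3 + (½)*(-304) = 3 - 152 = -149)
j = -⅐ (j = 1/(-7) = -⅐ ≈ -0.14286)
C(R, A) = 400/49 (C(R, A) = (-⅐ + 3)² = (20/7)² = 400/49)
1/(F(M) + C(-192, W)) = 1/(-149 + 400/49) = 1/(-6901/49) = -49/6901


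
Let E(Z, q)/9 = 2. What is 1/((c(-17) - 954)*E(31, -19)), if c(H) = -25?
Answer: -1/17622 ≈ -5.6747e-5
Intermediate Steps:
E(Z, q) = 18 (E(Z, q) = 9*2 = 18)
1/((c(-17) - 954)*E(31, -19)) = 1/(-25 - 954*18) = (1/18)/(-979) = -1/979*1/18 = -1/17622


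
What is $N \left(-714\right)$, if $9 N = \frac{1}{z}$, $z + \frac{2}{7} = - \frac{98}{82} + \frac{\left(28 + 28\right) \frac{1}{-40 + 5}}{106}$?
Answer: $\frac{18101090}{341319} \approx 53.033$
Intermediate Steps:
$z = - \frac{113773}{76055}$ ($z = - \frac{2}{7} - \left(\frac{49}{41} - \frac{\left(28 + 28\right) \frac{1}{-40 + 5}}{106}\right) = - \frac{2}{7} - \left(\frac{49}{41} - \frac{56}{-35} \cdot \frac{1}{106}\right) = - \frac{2}{7} - \left(\frac{49}{41} - 56 \left(- \frac{1}{35}\right) \frac{1}{106}\right) = - \frac{2}{7} - \frac{13149}{10865} = - \frac{113773}{76055} \approx -1.4959$)
$N = - \frac{76055}{1023957}$ ($N = \frac{1}{9 \left(- \frac{113773}{76055}\right)} = \frac{1}{9} \left(- \frac{76055}{113773}\right) = - \frac{76055}{1023957} \approx -0.074276$)
$N \left(-714\right) = \left(- \frac{76055}{1023957}\right) \left(-714\right) = \frac{18101090}{341319}$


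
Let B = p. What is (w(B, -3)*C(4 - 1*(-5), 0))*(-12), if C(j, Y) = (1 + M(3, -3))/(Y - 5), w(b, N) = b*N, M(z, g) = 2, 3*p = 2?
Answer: -72/5 ≈ -14.400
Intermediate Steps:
p = ⅔ (p = (⅓)*2 = ⅔ ≈ 0.66667)
B = ⅔ ≈ 0.66667
w(b, N) = N*b
C(j, Y) = 3/(-5 + Y) (C(j, Y) = (1 + 2)/(Y - 5) = 3/(-5 + Y))
(w(B, -3)*C(4 - 1*(-5), 0))*(-12) = ((-3*⅔)*(3/(-5 + 0)))*(-12) = -6/(-5)*(-12) = -6*(-1)/5*(-12) = -2*(-⅗)*(-12) = (6/5)*(-12) = -72/5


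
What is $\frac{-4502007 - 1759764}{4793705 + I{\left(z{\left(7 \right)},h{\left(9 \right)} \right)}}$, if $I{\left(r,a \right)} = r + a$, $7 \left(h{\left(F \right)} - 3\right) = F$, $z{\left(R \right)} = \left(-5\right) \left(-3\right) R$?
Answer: $- \frac{43832397}{33556700} \approx -1.3062$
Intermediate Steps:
$z{\left(R \right)} = 15 R$
$h{\left(F \right)} = 3 + \frac{F}{7}$
$I{\left(r,a \right)} = a + r$
$\frac{-4502007 - 1759764}{4793705 + I{\left(z{\left(7 \right)},h{\left(9 \right)} \right)}} = \frac{-4502007 - 1759764}{4793705 + \left(\left(3 + \frac{1}{7} \cdot 9\right) + 15 \cdot 7\right)} = - \frac{6261771}{4793705 + \left(\left(3 + \frac{9}{7}\right) + 105\right)} = - \frac{6261771}{4793705 + \left(\frac{30}{7} + 105\right)} = - \frac{6261771}{4793705 + \frac{765}{7}} = - \frac{6261771}{\frac{33556700}{7}} = \left(-6261771\right) \frac{7}{33556700} = - \frac{43832397}{33556700}$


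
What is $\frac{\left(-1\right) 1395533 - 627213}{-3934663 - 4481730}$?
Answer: $\frac{2022746}{8416393} \approx 0.24033$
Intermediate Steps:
$\frac{\left(-1\right) 1395533 - 627213}{-3934663 - 4481730} = \frac{-1395533 - 627213}{-8416393} = \left(-2022746\right) \left(- \frac{1}{8416393}\right) = \frac{2022746}{8416393}$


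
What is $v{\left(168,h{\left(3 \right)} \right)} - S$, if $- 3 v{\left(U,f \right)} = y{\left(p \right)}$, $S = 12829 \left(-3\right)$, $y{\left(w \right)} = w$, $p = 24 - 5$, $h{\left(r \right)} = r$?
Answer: $\frac{115442}{3} \approx 38481.0$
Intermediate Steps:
$p = 19$
$S = -38487$
$v{\left(U,f \right)} = - \frac{19}{3}$ ($v{\left(U,f \right)} = \left(- \frac{1}{3}\right) 19 = - \frac{19}{3}$)
$v{\left(168,h{\left(3 \right)} \right)} - S = - \frac{19}{3} - -38487 = - \frac{19}{3} + 38487 = \frac{115442}{3}$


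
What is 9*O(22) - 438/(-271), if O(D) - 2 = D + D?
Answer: 112632/271 ≈ 415.62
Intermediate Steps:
O(D) = 2 + 2*D (O(D) = 2 + (D + D) = 2 + 2*D)
9*O(22) - 438/(-271) = 9*(2 + 2*22) - 438/(-271) = 9*(2 + 44) - 438*(-1/271) = 9*46 + 438/271 = 414 + 438/271 = 112632/271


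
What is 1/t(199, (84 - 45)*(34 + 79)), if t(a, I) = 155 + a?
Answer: 1/354 ≈ 0.0028249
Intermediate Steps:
1/t(199, (84 - 45)*(34 + 79)) = 1/(155 + 199) = 1/354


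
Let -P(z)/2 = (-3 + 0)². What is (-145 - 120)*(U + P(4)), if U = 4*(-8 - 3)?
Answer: 16430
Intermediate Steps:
U = -44 (U = 4*(-11) = -44)
P(z) = -18 (P(z) = -2*(-3 + 0)² = -2*(-3)² = -2*9 = -18)
(-145 - 120)*(U + P(4)) = (-145 - 120)*(-44 - 18) = -265*(-62) = 16430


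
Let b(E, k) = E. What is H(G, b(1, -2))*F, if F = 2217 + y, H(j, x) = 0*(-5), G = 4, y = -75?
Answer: 0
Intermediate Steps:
H(j, x) = 0
F = 2142 (F = 2217 - 75 = 2142)
H(G, b(1, -2))*F = 0*2142 = 0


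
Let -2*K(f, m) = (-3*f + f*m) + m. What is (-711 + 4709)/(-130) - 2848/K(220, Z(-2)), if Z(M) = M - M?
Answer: -84479/2145 ≈ -39.384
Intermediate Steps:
Z(M) = 0
K(f, m) = -m/2 + 3*f/2 - f*m/2 (K(f, m) = -((-3*f + f*m) + m)/2 = -(m - 3*f + f*m)/2 = -m/2 + 3*f/2 - f*m/2)
(-711 + 4709)/(-130) - 2848/K(220, Z(-2)) = (-711 + 4709)/(-130) - 2848/(-½*0 + (3/2)*220 - ½*220*0) = 3998*(-1/130) - 2848/(0 + 330 + 0) = -1999/65 - 2848/330 = -1999/65 - 2848*1/330 = -1999/65 - 1424/165 = -84479/2145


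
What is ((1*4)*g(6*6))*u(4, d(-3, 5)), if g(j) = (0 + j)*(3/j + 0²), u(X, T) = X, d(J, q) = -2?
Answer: 48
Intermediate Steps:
g(j) = 3 (g(j) = j*(3/j + 0) = j*(3/j) = 3)
((1*4)*g(6*6))*u(4, d(-3, 5)) = ((1*4)*3)*4 = (4*3)*4 = 12*4 = 48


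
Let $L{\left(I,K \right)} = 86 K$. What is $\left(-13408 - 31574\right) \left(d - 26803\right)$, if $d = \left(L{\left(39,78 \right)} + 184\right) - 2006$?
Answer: $985870494$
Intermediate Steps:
$d = 4886$ ($d = \left(86 \cdot 78 + 184\right) - 2006 = \left(6708 + 184\right) - 2006 = 6892 - 2006 = 4886$)
$\left(-13408 - 31574\right) \left(d - 26803\right) = \left(-13408 - 31574\right) \left(4886 - 26803\right) = \left(-44982\right) \left(-21917\right) = 985870494$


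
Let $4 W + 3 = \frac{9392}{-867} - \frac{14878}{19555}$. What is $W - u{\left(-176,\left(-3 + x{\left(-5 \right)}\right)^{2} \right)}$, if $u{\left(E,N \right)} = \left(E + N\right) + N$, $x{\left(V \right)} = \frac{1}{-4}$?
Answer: $\frac{20511390533}{135633480} \approx 151.23$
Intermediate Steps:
$x{\left(V \right)} = - \frac{1}{4}$
$u{\left(E,N \right)} = E + 2 N$
$W = - \frac{247422341}{67816740}$ ($W = - \frac{3}{4} + \frac{\frac{9392}{-867} - \frac{14878}{19555}}{4} = - \frac{3}{4} + \frac{9392 \left(- \frac{1}{867}\right) - \frac{14878}{19555}}{4} = - \frac{3}{4} + \frac{- \frac{9392}{867} - \frac{14878}{19555}}{4} = - \frac{3}{4} + \frac{1}{4} \left(- \frac{196559786}{16954185}\right) = - \frac{3}{4} - \frac{98279893}{33908370} = - \frac{247422341}{67816740} \approx -3.6484$)
$W - u{\left(-176,\left(-3 + x{\left(-5 \right)}\right)^{2} \right)} = - \frac{247422341}{67816740} - \left(-176 + 2 \left(-3 - \frac{1}{4}\right)^{2}\right) = - \frac{247422341}{67816740} - \left(-176 + 2 \left(- \frac{13}{4}\right)^{2}\right) = - \frac{247422341}{67816740} - \left(-176 + 2 \cdot \frac{169}{16}\right) = - \frac{247422341}{67816740} - \left(-176 + \frac{169}{8}\right) = - \frac{247422341}{67816740} - - \frac{1239}{8} = - \frac{247422341}{67816740} + \frac{1239}{8} = \frac{20511390533}{135633480}$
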